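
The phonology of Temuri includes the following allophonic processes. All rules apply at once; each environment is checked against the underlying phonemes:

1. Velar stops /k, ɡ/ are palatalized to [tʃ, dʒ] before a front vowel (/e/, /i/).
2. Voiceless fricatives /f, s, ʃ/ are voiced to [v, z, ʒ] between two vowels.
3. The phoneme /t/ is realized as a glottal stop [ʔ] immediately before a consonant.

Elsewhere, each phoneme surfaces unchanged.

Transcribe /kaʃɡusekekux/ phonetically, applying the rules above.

/k/ (word-initial): rule 1 targets it, but not before a front vowel → unchanged [k].
/a/ stays [a].
/ʃ/ — between /a/ and /ɡ/; rule 2 does not apply here → [ʃ].
/ɡ/ (between /ʃ/ and /u/) fails the environment for rule 1, so it stays [ɡ].
/u/ (between /ɡ/ and /s/) is unaffected → [u].
/s/ — between /u/ and /e/, between two vowels — surfaces as [z] (rule 2).
/e/ stays [e].
/k/ meets the environment for rule 1 (before a front vowel) → [tʃ].
/e/ — not in any rule's target class → [e].
/k/ — between /e/ and /u/; rule 1 does not apply here → [k].
/u/ (between /k/ and /x/) is unaffected → [u].
/x/ stays [x].

[kaʃɡuzetʃekux]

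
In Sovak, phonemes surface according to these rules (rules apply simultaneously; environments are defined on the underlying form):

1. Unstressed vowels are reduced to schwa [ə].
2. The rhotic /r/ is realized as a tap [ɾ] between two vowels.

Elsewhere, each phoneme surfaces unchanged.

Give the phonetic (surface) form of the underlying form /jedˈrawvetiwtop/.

/j/ — not in any rule's target class → [j].
/e/ (between /j/ and /d/): in an unstressed syllable, so rule 1 applies → [ə].
/d/ stays [d].
/r/ — between /d/ and /a/; rule 2 does not apply here → [r].
/a/ (between /r/ and /w/): rule 1 targets it, but not in an unstressed syllable → unchanged [a].
/w/ (between /a/ and /v/): no rule targets it → [w].
/v/ (between /w/ and /e/): no rule targets it → [v].
/e/ (between /v/ and /t/) occurs in an unstressed syllable → [ə] by rule 1.
/t/ — not in any rule's target class → [t].
/i/ (between /t/ and /w/) occurs in an unstressed syllable → [ə] by rule 1.
/w/ — not in any rule's target class → [w].
/t/ — not in any rule's target class → [t].
/o/ — between /t/ and /p/, in an unstressed syllable — surfaces as [ə] (rule 1).
/p/ stays [p].

[jədˈrawvətəwtəp]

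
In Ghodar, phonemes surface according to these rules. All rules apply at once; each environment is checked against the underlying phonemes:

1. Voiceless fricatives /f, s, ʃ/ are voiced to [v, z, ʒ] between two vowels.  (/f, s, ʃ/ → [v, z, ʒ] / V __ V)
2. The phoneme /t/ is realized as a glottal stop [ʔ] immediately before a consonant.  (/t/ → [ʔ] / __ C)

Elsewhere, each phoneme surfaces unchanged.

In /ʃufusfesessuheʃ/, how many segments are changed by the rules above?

2

Segments that undergo a rule: /f/ → [v] (rule 1); /s/ → [z] (rule 1).
All other segments surface unchanged.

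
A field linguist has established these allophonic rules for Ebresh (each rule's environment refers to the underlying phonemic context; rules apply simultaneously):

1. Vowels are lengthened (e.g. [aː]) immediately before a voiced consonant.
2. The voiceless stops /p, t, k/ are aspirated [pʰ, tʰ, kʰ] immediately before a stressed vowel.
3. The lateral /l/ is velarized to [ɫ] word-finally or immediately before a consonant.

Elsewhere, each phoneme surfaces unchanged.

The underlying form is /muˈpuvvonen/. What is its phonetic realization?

[muˈpʰuːvvoːneːn]

/m/ (word-initial) is unaffected → [m].
/u/ — between /m/ and /p/; rule 1 does not apply here → [u].
Rule 2 applies to /p/ (between /u/ and /u/: immediately before a stressed vowel) → [pʰ].
/u/ meets the environment for rule 1 (before a voiced consonant) → [uː].
/v/ (between /u/ and /v/) is unaffected → [v].
/v/ (between /v/ and /o/): no rule targets it → [v].
/o/ meets the environment for rule 1 (before a voiced consonant) → [oː].
/n/ — not in any rule's target class → [n].
/e/ meets the environment for rule 1 (before a voiced consonant) → [eː].
/n/ (word-final) is unaffected → [n].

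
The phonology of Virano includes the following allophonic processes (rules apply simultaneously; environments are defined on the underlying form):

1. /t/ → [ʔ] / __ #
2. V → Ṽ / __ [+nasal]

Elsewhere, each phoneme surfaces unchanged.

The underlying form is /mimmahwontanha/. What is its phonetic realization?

/i/ — between /m/ and /m/, before a nasal consonant — surfaces as [ĩ] (rule 2).
/a/ (between /m/ and /h/) fails the environment for rule 2, so it stays [a].
Rule 2 applies to /o/ (between /w/ and /n/: before a nasal consonant) → [õ].
/t/ (between /n/ and /a/) is in the target of rule 1 but the environment (word-finally) is not met → [t].
/a/ (between /t/ and /n/): before a nasal consonant, so rule 2 applies → [ã].
/a/ (word-final) fails the environment for rule 2, so it stays [a].

[mĩmmahwõntãnha]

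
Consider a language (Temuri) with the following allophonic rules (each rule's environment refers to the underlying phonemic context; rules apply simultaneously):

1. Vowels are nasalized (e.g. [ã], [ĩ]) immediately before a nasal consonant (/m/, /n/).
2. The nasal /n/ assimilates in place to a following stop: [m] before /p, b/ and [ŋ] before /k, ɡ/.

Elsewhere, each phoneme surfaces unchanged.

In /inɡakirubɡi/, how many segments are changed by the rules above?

2

Segments that undergo a rule: /i/ → [ĩ] (rule 1); /n/ → [ŋ] (rule 2).
All other segments surface unchanged.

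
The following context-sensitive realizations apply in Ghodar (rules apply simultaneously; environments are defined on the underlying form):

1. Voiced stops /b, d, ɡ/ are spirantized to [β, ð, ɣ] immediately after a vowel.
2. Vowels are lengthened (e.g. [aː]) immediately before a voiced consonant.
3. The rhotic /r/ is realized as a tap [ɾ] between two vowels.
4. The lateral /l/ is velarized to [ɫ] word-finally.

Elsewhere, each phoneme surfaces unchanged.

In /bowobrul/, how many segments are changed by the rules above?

5

Segments that undergo a rule: /o/ → [oː] (rule 2); /o/ → [oː] (rule 2); /b/ → [β] (rule 1); /u/ → [uː] (rule 2); /l/ → [ɫ] (rule 4).
All other segments surface unchanged.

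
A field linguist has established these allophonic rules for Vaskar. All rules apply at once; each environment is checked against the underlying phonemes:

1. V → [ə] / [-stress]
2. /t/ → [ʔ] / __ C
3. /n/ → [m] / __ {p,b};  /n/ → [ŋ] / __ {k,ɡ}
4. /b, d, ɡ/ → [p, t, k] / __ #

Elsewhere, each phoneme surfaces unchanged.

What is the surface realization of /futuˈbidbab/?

/f/ (word-initial) is unaffected → [f].
/u/ (between /f/ and /t/): in an unstressed syllable, so rule 1 applies → [ə].
/t/ (between /u/ and /u/) is in the target of rule 2 but the environment (immediately before a consonant) is not met → [t].
Rule 1 applies to /u/ (between /t/ and /b/: in an unstressed syllable) → [ə].
/b/ (between /u/ and /i/): rule 4 targets it, but not word-finally → unchanged [b].
/i/ (between /b/ and /d/) fails the environment for rule 1, so it stays [i].
/d/ (between /i/ and /b/) is in the target of rule 4 but the environment (word-finally) is not met → [d].
/b/ (between /d/ and /a/): rule 4 targets it, but not word-finally → unchanged [b].
Rule 1 applies to /a/ (between /b/ and /b/: in an unstressed syllable) → [ə].
Rule 4 applies to /b/ (word-final: word-finally) → [p].

[fətəˈbidbəp]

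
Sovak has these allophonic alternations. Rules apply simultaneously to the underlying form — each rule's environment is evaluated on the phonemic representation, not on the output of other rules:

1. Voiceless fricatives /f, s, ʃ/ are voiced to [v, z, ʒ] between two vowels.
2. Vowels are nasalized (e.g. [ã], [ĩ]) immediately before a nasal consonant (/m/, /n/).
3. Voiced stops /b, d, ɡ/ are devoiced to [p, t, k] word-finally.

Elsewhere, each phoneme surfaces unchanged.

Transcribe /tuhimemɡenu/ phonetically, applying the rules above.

[tuhĩmẽmɡẽnu]

/t/ (word-initial) is unaffected → [t].
/u/ (between /t/ and /h/) fails the environment for rule 2, so it stays [u].
/h/ (between /u/ and /i/): no rule targets it → [h].
/i/ (between /h/ and /m/) occurs before a nasal consonant → [ĩ] by rule 2.
/m/ (between /i/ and /e/): no rule targets it → [m].
Rule 2 applies to /e/ (between /m/ and /m/: before a nasal consonant) → [ẽ].
/m/ (between /e/ and /ɡ/) is unaffected → [m].
/ɡ/ (between /m/ and /e/) is in the target of rule 3 but the environment (word-finally) is not met → [ɡ].
Rule 2 applies to /e/ (between /ɡ/ and /n/: before a nasal consonant) → [ẽ].
/n/ stays [n].
/u/ (word-final) is in the target of rule 2 but the environment (before a nasal consonant) is not met → [u].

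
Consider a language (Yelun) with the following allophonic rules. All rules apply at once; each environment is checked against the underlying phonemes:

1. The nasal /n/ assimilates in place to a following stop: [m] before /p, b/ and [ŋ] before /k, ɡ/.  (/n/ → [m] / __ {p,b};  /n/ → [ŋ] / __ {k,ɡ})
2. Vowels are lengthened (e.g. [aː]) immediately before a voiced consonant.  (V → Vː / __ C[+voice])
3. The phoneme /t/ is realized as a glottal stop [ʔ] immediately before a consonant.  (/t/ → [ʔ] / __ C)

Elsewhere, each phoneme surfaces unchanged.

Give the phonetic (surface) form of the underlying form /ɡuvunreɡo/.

[ɡuːvuːnreːɡo]

/u/ (between /ɡ/ and /v/): before a voiced consonant, so rule 2 applies → [uː].
/u/ (between /v/ and /n/) occurs before a voiced consonant → [uː] by rule 2.
/n/ (between /u/ and /r/) fails the environment for rule 1, so it stays [n].
/e/ (between /r/ and /ɡ/): before a voiced consonant, so rule 2 applies → [eː].
/o/ — word-final; rule 2 does not apply here → [o].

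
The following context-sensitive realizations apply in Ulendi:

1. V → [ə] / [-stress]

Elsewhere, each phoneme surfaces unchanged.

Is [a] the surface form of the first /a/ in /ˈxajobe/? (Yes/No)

/a/ (between /x/ and /j/): rule 1 targets it, but not in an unstressed syllable → unchanged [a].
The actual realization is [a], which matches [a].

Yes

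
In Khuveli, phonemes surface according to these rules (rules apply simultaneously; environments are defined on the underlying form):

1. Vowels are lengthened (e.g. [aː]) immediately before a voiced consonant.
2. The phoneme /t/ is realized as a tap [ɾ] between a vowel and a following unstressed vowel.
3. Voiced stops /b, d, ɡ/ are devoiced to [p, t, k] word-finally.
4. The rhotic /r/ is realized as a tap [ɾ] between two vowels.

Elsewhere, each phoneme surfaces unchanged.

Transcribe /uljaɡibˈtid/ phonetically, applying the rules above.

Rule 1 applies to /u/ (word-initial: before a voiced consonant) → [uː].
/l/ (between /u/ and /j/) is unaffected → [l].
/j/ (between /l/ and /a/) is unaffected → [j].
/a/ — between /j/ and /ɡ/, before a voiced consonant — surfaces as [aː] (rule 1).
/ɡ/ (between /a/ and /i/) is in the target of rule 3 but the environment (word-finally) is not met → [ɡ].
/i/ (between /ɡ/ and /b/): before a voiced consonant, so rule 1 applies → [iː].
/b/ — between /i/ and /t/; rule 3 does not apply here → [b].
/t/ (between /b/ and /i/): rule 2 targets it, but not between a vowel and a following unstressed vowel → unchanged [t].
/i/ (between /t/ and /d/): before a voiced consonant, so rule 1 applies → [iː].
/d/ (word-final) occurs word-finally → [t] by rule 3.

[uːljaːɡiːbˈtiːt]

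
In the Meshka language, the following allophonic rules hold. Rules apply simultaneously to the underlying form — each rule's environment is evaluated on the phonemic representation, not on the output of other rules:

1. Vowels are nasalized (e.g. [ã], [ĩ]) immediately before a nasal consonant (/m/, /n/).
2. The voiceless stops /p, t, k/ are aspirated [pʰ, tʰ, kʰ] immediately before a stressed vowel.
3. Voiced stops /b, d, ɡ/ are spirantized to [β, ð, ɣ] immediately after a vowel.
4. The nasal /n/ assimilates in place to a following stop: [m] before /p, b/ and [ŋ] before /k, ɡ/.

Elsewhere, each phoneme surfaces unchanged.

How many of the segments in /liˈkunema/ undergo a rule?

Segments that undergo a rule: /k/ → [kʰ] (rule 2); /u/ → [ũ] (rule 1); /e/ → [ẽ] (rule 1).
All other segments surface unchanged.

3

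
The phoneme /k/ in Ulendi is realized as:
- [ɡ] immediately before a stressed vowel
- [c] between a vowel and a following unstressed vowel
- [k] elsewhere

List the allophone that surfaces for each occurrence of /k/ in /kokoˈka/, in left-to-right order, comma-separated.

Occurrence 1 (position 1): no conditioning environment matches → elsewhere allophone [k].
Occurrence 2 (position 3): between a vowel and a following unstressed vowel → [c].
Occurrence 3 (position 5): immediately before a stressed vowel → [ɡ].

[k], [c], [ɡ]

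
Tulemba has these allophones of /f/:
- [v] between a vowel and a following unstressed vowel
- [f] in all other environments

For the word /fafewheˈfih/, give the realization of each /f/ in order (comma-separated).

Occurrence 1 (position 1): no conditioning environment matches → elsewhere allophone [f].
Occurrence 2 (position 3): between a vowel and a following unstressed vowel → [v].
Occurrence 3 (position 8): no conditioning environment matches → elsewhere allophone [f].

[f], [v], [f]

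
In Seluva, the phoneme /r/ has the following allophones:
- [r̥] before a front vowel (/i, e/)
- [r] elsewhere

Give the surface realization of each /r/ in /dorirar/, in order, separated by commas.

Occurrence 1 (position 3): before a front vowel (/i, e/) → [r̥].
Occurrence 2 (position 5): no conditioning environment matches → elsewhere allophone [r].
Occurrence 3 (position 7): no conditioning environment matches → elsewhere allophone [r].

[r̥], [r], [r]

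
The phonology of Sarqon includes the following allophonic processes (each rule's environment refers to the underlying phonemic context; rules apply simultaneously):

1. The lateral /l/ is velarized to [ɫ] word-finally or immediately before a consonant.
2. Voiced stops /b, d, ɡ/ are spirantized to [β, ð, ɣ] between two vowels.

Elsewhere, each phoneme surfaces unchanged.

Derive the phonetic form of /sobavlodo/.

[soβavloðo]

/b/ (between /o/ and /a/): between two vowels, so rule 2 applies → [β].
/l/ (between /v/ and /o/) is in the target of rule 1 but the environment (word-finally or immediately before a consonant) is not met → [l].
/d/ (between /o/ and /o/) occurs between two vowels → [ð] by rule 2.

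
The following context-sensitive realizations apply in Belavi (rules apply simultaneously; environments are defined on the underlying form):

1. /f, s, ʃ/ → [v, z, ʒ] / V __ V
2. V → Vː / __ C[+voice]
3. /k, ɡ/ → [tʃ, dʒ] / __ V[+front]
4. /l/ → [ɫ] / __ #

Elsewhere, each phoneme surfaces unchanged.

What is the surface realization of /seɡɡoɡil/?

/s/ (word-initial): rule 1 targets it, but not between two vowels → unchanged [s].
/e/ meets the environment for rule 2 (before a voiced consonant) → [eː].
/ɡ/ (between /e/ and /ɡ/) is in the target of rule 3 but the environment (before a front vowel) is not met → [ɡ].
/ɡ/ — between /ɡ/ and /o/; rule 3 does not apply here → [ɡ].
Rule 2 applies to /o/ (between /ɡ/ and /ɡ/: before a voiced consonant) → [oː].
/ɡ/ (between /o/ and /i/) occurs before a front vowel → [dʒ] by rule 3.
/i/ (between /ɡ/ and /l/) occurs before a voiced consonant → [iː] by rule 2.
/l/ meets the environment for rule 4 (word-finally) → [ɫ].

[seːɡɡoːdʒiːɫ]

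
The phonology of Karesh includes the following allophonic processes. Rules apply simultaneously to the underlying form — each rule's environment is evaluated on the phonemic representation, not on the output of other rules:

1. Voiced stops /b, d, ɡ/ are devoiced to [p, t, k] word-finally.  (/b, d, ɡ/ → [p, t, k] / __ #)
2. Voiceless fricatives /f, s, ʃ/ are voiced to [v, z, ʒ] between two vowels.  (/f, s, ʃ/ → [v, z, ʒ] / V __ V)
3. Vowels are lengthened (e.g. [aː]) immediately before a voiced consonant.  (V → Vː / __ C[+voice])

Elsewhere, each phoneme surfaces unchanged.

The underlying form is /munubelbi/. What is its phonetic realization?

/m/ (word-initial) is unaffected → [m].
Rule 3 applies to /u/ (between /m/ and /n/: before a voiced consonant) → [uː].
/n/ (between /u/ and /u/): no rule targets it → [n].
/u/ meets the environment for rule 3 (before a voiced consonant) → [uː].
/b/ (between /u/ and /e/): rule 1 targets it, but not word-finally → unchanged [b].
/e/ (between /b/ and /l/): before a voiced consonant, so rule 3 applies → [eː].
/l/ (between /e/ and /b/): no rule targets it → [l].
/b/ (between /l/ and /i/) fails the environment for rule 1, so it stays [b].
/i/ (word-final) fails the environment for rule 3, so it stays [i].

[muːnuːbeːlbi]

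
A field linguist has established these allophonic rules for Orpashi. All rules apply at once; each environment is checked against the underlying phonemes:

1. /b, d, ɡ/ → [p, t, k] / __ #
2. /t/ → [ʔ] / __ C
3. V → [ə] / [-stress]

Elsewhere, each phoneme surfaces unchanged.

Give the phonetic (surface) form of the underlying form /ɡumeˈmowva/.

[ɡəməˈmowvə]

/ɡ/ (word-initial): rule 1 targets it, but not word-finally → unchanged [ɡ].
/u/ (between /ɡ/ and /m/): in an unstressed syllable, so rule 3 applies → [ə].
/m/ (between /u/ and /e/) is unaffected → [m].
/e/ (between /m/ and /m/) occurs in an unstressed syllable → [ə] by rule 3.
/m/ (between /e/ and /o/): no rule targets it → [m].
/o/ — between /m/ and /w/; rule 3 does not apply here → [o].
/w/ (between /o/ and /v/) is unaffected → [w].
/v/ (between /w/ and /a/) is unaffected → [v].
/a/ (word-final): in an unstressed syllable, so rule 3 applies → [ə].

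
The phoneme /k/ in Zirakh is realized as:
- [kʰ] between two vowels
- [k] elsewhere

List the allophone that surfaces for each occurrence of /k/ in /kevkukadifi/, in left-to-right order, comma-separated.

Occurrence 1 (position 1): no conditioning environment matches → elsewhere allophone [k].
Occurrence 2 (position 4): no conditioning environment matches → elsewhere allophone [k].
Occurrence 3 (position 6): between two vowels → [kʰ].

[k], [k], [kʰ]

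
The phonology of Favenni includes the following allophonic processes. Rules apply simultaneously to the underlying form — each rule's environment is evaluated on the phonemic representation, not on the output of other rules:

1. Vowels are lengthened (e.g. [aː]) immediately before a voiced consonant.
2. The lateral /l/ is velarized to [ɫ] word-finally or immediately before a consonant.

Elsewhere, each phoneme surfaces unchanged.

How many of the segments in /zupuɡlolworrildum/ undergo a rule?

7

Segments that undergo a rule: /u/ → [uː] (rule 1); /o/ → [oː] (rule 1); /l/ → [ɫ] (rule 2); /o/ → [oː] (rule 1); /i/ → [iː] (rule 1); /l/ → [ɫ] (rule 2); /u/ → [uː] (rule 1).
All other segments surface unchanged.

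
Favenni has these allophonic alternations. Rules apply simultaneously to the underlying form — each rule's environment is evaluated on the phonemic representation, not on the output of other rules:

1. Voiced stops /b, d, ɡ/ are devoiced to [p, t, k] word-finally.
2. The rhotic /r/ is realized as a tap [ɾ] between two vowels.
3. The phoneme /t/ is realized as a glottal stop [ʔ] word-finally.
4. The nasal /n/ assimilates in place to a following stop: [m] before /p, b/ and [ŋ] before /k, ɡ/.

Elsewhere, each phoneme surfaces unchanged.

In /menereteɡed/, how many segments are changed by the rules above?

Segments that undergo a rule: /r/ → [ɾ] (rule 2); /d/ → [t] (rule 1).
All other segments surface unchanged.

2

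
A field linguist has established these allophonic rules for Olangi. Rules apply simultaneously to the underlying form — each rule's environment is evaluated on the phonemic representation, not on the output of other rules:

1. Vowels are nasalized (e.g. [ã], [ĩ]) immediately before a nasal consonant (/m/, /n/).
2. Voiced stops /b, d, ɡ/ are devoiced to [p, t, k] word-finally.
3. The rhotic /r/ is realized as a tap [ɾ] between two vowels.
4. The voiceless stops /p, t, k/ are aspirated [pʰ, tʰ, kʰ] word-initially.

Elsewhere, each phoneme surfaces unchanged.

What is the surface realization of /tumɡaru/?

[tʰũmɡaɾu]

/t/ (word-initial): word-initially, so rule 4 applies → [tʰ].
/u/ (between /t/ and /m/): before a nasal consonant, so rule 1 applies → [ũ].
/m/ stays [m].
/ɡ/ — between /m/ and /a/; rule 2 does not apply here → [ɡ].
/a/ (between /ɡ/ and /r/) is in the target of rule 1 but the environment (before a nasal consonant) is not met → [a].
Rule 3 applies to /r/ (between /a/ and /u/: between two vowels) → [ɾ].
/u/ (word-final): rule 1 targets it, but not before a nasal consonant → unchanged [u].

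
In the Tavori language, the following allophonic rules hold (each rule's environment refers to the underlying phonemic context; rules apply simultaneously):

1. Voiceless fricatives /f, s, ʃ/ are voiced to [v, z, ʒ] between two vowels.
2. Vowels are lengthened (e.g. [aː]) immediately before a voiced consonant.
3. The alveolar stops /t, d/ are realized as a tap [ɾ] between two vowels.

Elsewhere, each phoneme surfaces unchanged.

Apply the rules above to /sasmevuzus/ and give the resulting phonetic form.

[sasmeːvuːzus]

/s/ (word-initial) fails the environment for rule 1, so it stays [s].
/a/ (between /s/ and /s/): rule 2 targets it, but not before a voiced consonant → unchanged [a].
/s/ (between /a/ and /m/): rule 1 targets it, but not between two vowels → unchanged [s].
/m/ (between /s/ and /e/): no rule targets it → [m].
/e/ — between /m/ and /v/, before a voiced consonant — surfaces as [eː] (rule 2).
/v/ — not in any rule's target class → [v].
/u/ (between /v/ and /z/): before a voiced consonant, so rule 2 applies → [uː].
/z/ — not in any rule's target class → [z].
/u/ (between /z/ and /s/) is in the target of rule 2 but the environment (before a voiced consonant) is not met → [u].
/s/ (word-final) fails the environment for rule 1, so it stays [s].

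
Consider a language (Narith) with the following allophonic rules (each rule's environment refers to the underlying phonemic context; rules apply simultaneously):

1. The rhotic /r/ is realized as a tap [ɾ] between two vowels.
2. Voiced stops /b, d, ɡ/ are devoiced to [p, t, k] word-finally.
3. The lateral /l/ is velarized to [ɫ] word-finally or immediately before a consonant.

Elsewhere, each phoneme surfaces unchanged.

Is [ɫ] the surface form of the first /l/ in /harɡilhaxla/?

Rule 3 applies to /l/ (between /i/ and /h/: word-finally or immediately before a consonant) → [ɫ].
The actual realization is [ɫ], which matches [ɫ].

Yes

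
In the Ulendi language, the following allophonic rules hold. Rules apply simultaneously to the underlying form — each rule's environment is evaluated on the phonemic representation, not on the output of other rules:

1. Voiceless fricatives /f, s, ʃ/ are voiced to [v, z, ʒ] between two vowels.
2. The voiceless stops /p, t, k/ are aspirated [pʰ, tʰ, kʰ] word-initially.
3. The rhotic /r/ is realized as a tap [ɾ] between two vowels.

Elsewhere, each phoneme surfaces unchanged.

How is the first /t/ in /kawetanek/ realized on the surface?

[t]

/t/ (between /e/ and /a/): rule 2 targets it, but not word-initially → unchanged [t].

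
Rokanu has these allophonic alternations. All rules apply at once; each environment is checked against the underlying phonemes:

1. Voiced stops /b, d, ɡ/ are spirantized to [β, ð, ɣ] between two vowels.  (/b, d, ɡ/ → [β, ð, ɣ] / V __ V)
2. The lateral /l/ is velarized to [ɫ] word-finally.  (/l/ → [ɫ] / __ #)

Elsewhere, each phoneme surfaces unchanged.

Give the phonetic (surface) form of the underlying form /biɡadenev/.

/b/ — word-initial; rule 1 does not apply here → [b].
/i/ (between /b/ and /ɡ/) is unaffected → [i].
/ɡ/ meets the environment for rule 1 (between two vowels) → [ɣ].
/a/ stays [a].
/d/ meets the environment for rule 1 (between two vowels) → [ð].
/e/ (between /d/ and /n/) is unaffected → [e].
/n/ stays [n].
/e/ — not in any rule's target class → [e].
/v/ — not in any rule's target class → [v].

[biɣaðenev]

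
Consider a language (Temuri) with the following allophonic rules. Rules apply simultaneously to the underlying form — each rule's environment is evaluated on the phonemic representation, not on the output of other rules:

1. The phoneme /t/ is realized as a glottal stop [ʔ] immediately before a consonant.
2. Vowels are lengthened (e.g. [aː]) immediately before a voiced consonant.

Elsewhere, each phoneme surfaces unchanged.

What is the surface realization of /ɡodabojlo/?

/ɡ/ (word-initial) is unaffected → [ɡ].
/o/ (between /ɡ/ and /d/): before a voiced consonant, so rule 2 applies → [oː].
/d/ (between /o/ and /a/): no rule targets it → [d].
Rule 2 applies to /a/ (between /d/ and /b/: before a voiced consonant) → [aː].
/b/ (between /a/ and /o/): no rule targets it → [b].
/o/ — between /b/ and /j/, before a voiced consonant — surfaces as [oː] (rule 2).
/j/ (between /o/ and /l/): no rule targets it → [j].
/l/ (between /j/ and /o/): no rule targets it → [l].
/o/ (word-final): rule 2 targets it, but not before a voiced consonant → unchanged [o].

[ɡoːdaːboːjlo]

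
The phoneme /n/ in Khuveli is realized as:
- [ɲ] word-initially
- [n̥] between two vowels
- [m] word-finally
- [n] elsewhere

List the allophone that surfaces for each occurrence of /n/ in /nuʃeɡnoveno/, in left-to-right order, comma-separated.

Occurrence 1 (position 1): word-initially → [ɲ].
Occurrence 2 (position 6): no conditioning environment matches → elsewhere allophone [n].
Occurrence 3 (position 10): between two vowels → [n̥].

[ɲ], [n], [n̥]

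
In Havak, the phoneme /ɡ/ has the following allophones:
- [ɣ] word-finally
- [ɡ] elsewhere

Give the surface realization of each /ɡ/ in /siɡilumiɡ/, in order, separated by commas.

Occurrence 1 (position 3): no conditioning environment matches → elsewhere allophone [ɡ].
Occurrence 2 (position 9): word-finally → [ɣ].

[ɡ], [ɣ]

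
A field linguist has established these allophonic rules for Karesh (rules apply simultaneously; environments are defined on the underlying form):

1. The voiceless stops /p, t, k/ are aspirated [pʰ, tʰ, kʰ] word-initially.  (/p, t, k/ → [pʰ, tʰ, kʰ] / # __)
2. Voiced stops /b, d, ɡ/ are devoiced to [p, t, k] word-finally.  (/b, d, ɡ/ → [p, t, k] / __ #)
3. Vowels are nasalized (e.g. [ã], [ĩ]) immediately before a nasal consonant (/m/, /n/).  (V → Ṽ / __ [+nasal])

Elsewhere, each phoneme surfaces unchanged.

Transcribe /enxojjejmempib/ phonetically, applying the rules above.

[ẽnxojjejmẽmpip]

/e/ (word-initial): before a nasal consonant, so rule 3 applies → [ẽ].
/o/ — between /x/ and /j/; rule 3 does not apply here → [o].
/e/ (between /j/ and /j/) fails the environment for rule 3, so it stays [e].
/e/ meets the environment for rule 3 (before a nasal consonant) → [ẽ].
/p/ (between /m/ and /i/) is in the target of rule 1 but the environment (word-initially) is not met → [p].
/i/ (between /p/ and /b/): rule 3 targets it, but not before a nasal consonant → unchanged [i].
/b/ (word-final): word-finally, so rule 2 applies → [p].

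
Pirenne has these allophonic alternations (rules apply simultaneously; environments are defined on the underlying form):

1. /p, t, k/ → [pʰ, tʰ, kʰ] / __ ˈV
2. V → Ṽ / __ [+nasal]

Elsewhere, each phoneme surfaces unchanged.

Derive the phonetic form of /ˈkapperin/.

Rule 1 applies to /k/ (word-initial: immediately before a stressed vowel) → [kʰ].
/a/ (between /k/ and /p/): rule 2 targets it, but not before a nasal consonant → unchanged [a].
/p/ — between /a/ and /p/; rule 1 does not apply here → [p].
/p/ (between /p/ and /e/) fails the environment for rule 1, so it stays [p].
/e/ — between /p/ and /r/; rule 2 does not apply here → [e].
/r/ (between /e/ and /i/): no rule targets it → [r].
/i/ (between /r/ and /n/): before a nasal consonant, so rule 2 applies → [ĩ].
/n/ (word-final): no rule targets it → [n].

[ˈkʰapperĩn]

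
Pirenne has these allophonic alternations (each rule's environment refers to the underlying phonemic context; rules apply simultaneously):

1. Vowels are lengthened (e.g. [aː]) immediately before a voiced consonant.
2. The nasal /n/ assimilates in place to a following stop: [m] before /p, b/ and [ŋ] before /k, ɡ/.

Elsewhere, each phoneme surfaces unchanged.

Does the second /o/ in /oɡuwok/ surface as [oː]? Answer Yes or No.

/o/ (between /w/ and /k/): rule 1 targets it, but not before a voiced consonant → unchanged [o].
The actual realization is [o], not [oː].

No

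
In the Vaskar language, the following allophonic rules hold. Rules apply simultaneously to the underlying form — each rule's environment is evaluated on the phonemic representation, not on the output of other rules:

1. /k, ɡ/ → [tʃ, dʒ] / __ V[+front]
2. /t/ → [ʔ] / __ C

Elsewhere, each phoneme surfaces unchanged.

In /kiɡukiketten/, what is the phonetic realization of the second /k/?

[tʃ]

/k/ (between /u/ and /i/): before a front vowel, so rule 1 applies → [tʃ].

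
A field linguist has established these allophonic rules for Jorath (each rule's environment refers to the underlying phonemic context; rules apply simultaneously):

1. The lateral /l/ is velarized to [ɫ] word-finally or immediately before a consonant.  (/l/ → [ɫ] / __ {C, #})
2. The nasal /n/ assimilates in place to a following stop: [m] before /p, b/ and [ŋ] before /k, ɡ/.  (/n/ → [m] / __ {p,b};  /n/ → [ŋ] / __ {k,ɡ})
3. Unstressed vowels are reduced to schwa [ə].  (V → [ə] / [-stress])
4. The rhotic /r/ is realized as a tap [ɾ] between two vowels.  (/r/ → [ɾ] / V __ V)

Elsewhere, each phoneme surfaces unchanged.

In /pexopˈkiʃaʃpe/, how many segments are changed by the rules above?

Segments that undergo a rule: /e/ → [ə] (rule 3); /o/ → [ə] (rule 3); /a/ → [ə] (rule 3); /e/ → [ə] (rule 3).
All other segments surface unchanged.

4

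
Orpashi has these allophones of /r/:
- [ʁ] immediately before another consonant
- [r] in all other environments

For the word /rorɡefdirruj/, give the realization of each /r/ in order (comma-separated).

[r], [ʁ], [ʁ], [r]

Occurrence 1 (position 1): no conditioning environment matches → elsewhere allophone [r].
Occurrence 2 (position 3): immediately before another consonant → [ʁ].
Occurrence 3 (position 9): immediately before another consonant → [ʁ].
Occurrence 4 (position 10): no conditioning environment matches → elsewhere allophone [r].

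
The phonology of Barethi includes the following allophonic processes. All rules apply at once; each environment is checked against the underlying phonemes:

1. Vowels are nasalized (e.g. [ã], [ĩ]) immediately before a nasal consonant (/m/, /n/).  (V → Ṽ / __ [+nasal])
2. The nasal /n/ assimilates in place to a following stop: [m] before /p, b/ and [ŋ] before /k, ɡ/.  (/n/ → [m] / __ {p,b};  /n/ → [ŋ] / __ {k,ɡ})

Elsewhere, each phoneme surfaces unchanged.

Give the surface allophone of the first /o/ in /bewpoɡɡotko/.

/o/ (between /p/ and /ɡ/): rule 1 targets it, but not before a nasal consonant → unchanged [o].

[o]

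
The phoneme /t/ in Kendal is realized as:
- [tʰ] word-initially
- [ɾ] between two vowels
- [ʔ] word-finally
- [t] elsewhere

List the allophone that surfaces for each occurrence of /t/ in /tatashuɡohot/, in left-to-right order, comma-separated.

[tʰ], [ɾ], [ʔ]

Occurrence 1 (position 1): word-initially → [tʰ].
Occurrence 2 (position 3): between two vowels → [ɾ].
Occurrence 3 (position 12): word-finally → [ʔ].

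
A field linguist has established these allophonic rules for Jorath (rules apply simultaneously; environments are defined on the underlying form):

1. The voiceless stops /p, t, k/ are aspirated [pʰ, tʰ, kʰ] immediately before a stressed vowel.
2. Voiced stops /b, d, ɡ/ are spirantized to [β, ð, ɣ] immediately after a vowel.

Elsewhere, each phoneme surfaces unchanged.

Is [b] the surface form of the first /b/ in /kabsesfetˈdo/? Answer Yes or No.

No

Rule 2 applies to /b/ (between /a/ and /s/: immediately after a vowel) → [β].
The actual realization is [β], not [b].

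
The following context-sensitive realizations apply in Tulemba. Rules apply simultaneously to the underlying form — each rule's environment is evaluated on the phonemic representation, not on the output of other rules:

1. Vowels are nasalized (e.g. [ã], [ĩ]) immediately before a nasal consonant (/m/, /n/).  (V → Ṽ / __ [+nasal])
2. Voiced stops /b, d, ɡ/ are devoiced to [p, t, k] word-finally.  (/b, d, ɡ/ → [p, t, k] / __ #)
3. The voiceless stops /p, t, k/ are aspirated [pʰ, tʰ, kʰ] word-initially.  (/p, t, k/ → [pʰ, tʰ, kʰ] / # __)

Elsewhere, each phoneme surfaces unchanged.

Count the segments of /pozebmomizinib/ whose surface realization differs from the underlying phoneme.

Segments that undergo a rule: /p/ → [pʰ] (rule 3); /o/ → [õ] (rule 1); /i/ → [ĩ] (rule 1); /b/ → [p] (rule 2).
All other segments surface unchanged.

4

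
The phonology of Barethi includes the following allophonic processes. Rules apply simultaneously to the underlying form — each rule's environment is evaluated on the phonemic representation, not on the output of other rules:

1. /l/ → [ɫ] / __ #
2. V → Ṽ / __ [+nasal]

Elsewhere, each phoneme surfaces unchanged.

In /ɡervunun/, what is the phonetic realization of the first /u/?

[ũ]

/u/ meets the environment for rule 2 (before a nasal consonant) → [ũ].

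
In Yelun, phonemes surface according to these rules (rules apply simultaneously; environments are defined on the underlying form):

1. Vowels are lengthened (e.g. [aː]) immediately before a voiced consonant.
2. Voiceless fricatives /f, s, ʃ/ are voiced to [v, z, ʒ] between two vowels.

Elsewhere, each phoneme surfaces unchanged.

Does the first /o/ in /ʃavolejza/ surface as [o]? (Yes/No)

No

Rule 1 applies to /o/ (between /v/ and /l/: before a voiced consonant) → [oː].
The actual realization is [oː], not [o].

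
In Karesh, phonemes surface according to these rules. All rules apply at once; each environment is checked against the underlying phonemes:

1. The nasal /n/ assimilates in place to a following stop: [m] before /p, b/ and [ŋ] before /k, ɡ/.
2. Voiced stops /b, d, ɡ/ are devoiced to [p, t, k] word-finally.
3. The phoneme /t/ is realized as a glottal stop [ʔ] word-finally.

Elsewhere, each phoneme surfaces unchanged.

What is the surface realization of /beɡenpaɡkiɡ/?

[beɡempaɡkik]

/b/ (word-initial) fails the environment for rule 2, so it stays [b].
/ɡ/ (between /e/ and /e/): rule 2 targets it, but not word-finally → unchanged [ɡ].
/n/ (between /e/ and /p/) occurs before a labial or velar stop → [m] by rule 1.
/ɡ/ — between /a/ and /k/; rule 2 does not apply here → [ɡ].
/ɡ/ meets the environment for rule 2 (word-finally) → [k].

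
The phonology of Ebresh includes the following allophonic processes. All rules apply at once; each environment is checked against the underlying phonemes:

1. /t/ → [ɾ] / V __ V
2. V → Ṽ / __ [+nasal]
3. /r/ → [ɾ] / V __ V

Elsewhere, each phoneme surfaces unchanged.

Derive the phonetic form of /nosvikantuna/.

/n/ — not in any rule's target class → [n].
/o/ (between /n/ and /s/): rule 2 targets it, but not before a nasal consonant → unchanged [o].
/s/ (between /o/ and /v/) is unaffected → [s].
/v/ — not in any rule's target class → [v].
/i/ (between /v/ and /k/): rule 2 targets it, but not before a nasal consonant → unchanged [i].
/k/ (between /i/ and /a/) is unaffected → [k].
/a/ (between /k/ and /n/) occurs before a nasal consonant → [ã] by rule 2.
/n/ — not in any rule's target class → [n].
/t/ — between /n/ and /u/; rule 1 does not apply here → [t].
/u/ (between /t/ and /n/): before a nasal consonant, so rule 2 applies → [ũ].
/n/ stays [n].
/a/ (word-final) fails the environment for rule 2, so it stays [a].

[nosvikãntũna]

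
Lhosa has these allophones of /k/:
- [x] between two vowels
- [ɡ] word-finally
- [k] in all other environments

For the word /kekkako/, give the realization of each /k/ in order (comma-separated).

Occurrence 1 (position 1): no conditioning environment matches → elsewhere allophone [k].
Occurrence 2 (position 3): no conditioning environment matches → elsewhere allophone [k].
Occurrence 3 (position 4): no conditioning environment matches → elsewhere allophone [k].
Occurrence 4 (position 6): between two vowels → [x].

[k], [k], [k], [x]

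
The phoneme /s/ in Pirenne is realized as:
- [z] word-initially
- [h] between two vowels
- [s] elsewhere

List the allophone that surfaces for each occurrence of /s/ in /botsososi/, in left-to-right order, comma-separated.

[s], [h], [h]

Occurrence 1 (position 4): no conditioning environment matches → elsewhere allophone [s].
Occurrence 2 (position 6): between two vowels → [h].
Occurrence 3 (position 8): between two vowels → [h].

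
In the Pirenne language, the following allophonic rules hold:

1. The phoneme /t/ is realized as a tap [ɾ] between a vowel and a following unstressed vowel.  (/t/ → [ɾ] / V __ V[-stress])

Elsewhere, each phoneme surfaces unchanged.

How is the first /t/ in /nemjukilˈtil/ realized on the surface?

/t/ (between /l/ and /i/): rule 1 targets it, but not between a vowel and a following unstressed vowel → unchanged [t].

[t]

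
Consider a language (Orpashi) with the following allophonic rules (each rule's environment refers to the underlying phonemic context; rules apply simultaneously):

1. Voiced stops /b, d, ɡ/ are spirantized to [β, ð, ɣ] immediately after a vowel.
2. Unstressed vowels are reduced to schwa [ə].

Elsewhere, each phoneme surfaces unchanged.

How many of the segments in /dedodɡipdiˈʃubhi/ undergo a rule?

Segments that undergo a rule: /e/ → [ə] (rule 2); /d/ → [ð] (rule 1); /o/ → [ə] (rule 2); /d/ → [ð] (rule 1); /i/ → [ə] (rule 2); /i/ → [ə] (rule 2); /b/ → [β] (rule 1); /i/ → [ə] (rule 2).
All other segments surface unchanged.

8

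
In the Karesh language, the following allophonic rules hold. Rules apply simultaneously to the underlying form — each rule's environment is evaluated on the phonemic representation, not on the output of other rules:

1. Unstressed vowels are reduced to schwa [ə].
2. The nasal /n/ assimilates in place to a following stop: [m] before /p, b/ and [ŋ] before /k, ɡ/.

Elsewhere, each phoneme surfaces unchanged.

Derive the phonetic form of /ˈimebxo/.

[ˈiməbxə]

/i/ (word-initial): rule 1 targets it, but not in an unstressed syllable → unchanged [i].
/m/ stays [m].
/e/ — between /m/ and /b/, in an unstressed syllable — surfaces as [ə] (rule 1).
/b/ (between /e/ and /x/): no rule targets it → [b].
/x/ (between /b/ and /o/) is unaffected → [x].
/o/ — word-final, in an unstressed syllable — surfaces as [ə] (rule 1).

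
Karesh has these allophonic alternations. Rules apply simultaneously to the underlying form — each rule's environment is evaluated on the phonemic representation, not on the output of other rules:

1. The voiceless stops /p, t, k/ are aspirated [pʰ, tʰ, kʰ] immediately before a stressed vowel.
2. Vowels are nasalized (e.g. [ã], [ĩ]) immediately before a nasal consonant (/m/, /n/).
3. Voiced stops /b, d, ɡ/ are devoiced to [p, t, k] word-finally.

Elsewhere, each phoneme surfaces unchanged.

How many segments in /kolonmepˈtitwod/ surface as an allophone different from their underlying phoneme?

Segments that undergo a rule: /o/ → [õ] (rule 2); /t/ → [tʰ] (rule 1); /d/ → [t] (rule 3).
All other segments surface unchanged.

3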